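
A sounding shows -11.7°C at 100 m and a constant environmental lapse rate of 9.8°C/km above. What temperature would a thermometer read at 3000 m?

100–3000 m, environmental: Δz = 2.9 km ⇒ ΔT = -28.42°C; T = -40.12°C

-40.12°C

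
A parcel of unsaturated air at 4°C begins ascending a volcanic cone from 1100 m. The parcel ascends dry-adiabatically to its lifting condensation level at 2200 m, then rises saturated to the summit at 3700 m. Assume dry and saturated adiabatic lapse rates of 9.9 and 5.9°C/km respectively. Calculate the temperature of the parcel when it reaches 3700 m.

-15.74°C

Dry to 2200 m: -9.9 × 1.1 km = -10.89°C, so T = -6.89°C.
Saturated to 3700 m: -5.9 × 1.5 km = -8.85°C, so T = -15.74°C.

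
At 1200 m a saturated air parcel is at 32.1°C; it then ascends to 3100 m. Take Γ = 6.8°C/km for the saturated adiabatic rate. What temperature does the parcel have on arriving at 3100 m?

19.18°C

1200–3100 m, saturated adiabatic: Δz = 1.9 km ⇒ ΔT = -12.92°C; T = 19.18°C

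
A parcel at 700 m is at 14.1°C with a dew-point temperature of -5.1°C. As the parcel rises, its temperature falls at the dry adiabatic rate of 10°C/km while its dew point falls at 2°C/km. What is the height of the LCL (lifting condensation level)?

3100 m

T and T_d converge at 10 − 2 = 8°C per km
Height above start = (14.1 − (-5.1)) / 8 = 2.4 km
LCL altitude = 700 m + 2400 m = 3100 m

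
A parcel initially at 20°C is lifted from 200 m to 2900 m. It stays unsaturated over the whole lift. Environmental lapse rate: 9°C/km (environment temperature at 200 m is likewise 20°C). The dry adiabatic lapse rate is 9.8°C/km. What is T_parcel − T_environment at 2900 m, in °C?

-2.16°C (parcel cooler than environment)

Parcel:
  200–2900 m, dry: Δz = 2.7 km ⇒ ΔT = -26.46°C; T = -6.46°C
Environment:
  200–2900 m, environment: Δz = 2.7 km ⇒ ΔT = -24.3°C; T = -4.3°C
T_parcel − T_env = -6.46 − (-4.3) = -2.16°C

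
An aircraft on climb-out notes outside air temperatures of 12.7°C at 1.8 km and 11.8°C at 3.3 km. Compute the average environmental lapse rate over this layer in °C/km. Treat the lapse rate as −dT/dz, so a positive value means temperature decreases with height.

Γ = −ΔT/Δz = (12.7 − 11.8) / (3300 − 1800) m
  = 0.9°C / 1.5 km = 0.6°C/km

0.6°C/km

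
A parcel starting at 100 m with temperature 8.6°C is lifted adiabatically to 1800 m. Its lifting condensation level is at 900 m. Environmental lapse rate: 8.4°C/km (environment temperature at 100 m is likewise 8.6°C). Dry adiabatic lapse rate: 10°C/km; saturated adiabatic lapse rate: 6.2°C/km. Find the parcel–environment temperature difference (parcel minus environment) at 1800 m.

Parcel:
  100–900 m, dry: Δz = 0.8 km ⇒ ΔT = -8°C; T = 0.6°C
  900–1800 m, saturated: Δz = 0.9 km ⇒ ΔT = -5.58°C; T = -4.98°C
Environment:
  100–1800 m, environment: Δz = 1.7 km ⇒ ΔT = -14.28°C; T = -5.68°C
T_parcel − T_env = -4.98 − (-5.68) = +0.7°C

+0.7°C (parcel warmer than environment)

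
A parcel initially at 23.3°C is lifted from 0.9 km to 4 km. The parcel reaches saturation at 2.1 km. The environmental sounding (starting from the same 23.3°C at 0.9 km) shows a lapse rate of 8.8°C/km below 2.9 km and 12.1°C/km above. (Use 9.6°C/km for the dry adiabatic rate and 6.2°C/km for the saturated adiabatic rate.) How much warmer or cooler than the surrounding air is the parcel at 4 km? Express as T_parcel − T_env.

Parcel:
  900 → 2100 m (dry, 9.6°C/km): ΔT = -9.6 × 1.2 = -11.52°C → T = 11.78°C
  2100 → 4000 m (saturated, 6.2°C/km): ΔT = -6.2 × 1.9 = -11.78°C → T = 0°C
Environment:
  900 → 2900 m (environment, lower layer, 8.8°C/km): ΔT = -8.8 × 2 = -17.6°C → T = 5.7°C
  2900 → 4000 m (environment, upper layer, 12.1°C/km): ΔT = -12.1 × 1.1 = -13.31°C → T = -7.61°C
T_parcel − T_env = 0 − (-7.61) = +7.61°C

+7.61°C (parcel warmer than environment)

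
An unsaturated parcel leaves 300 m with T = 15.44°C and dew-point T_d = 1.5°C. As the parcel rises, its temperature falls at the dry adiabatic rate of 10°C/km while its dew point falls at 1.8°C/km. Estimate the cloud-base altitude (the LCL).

T and T_d converge at 10 − 1.8 = 8.2°C per km
Height above start = (15.44 − 1.5) / 8.2 = 1.7 km
LCL altitude = 300 m + 1700 m = 2000 m

2000 m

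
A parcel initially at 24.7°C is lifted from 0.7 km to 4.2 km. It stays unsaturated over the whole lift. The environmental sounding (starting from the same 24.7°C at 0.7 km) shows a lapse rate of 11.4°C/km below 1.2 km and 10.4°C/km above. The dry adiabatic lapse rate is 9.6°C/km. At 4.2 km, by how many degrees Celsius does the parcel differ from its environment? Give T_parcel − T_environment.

+3.3°C (parcel warmer than environment)

Parcel:
  700 → 4200 m (dry, 9.6°C/km): ΔT = -9.6 × 3.5 = -33.6°C → T = -8.9°C
Environment:
  700 → 1200 m (environment, lower layer, 11.4°C/km): ΔT = -11.4 × 0.5 = -5.7°C → T = 19°C
  1200 → 4200 m (environment, upper layer, 10.4°C/km): ΔT = -10.4 × 3 = -31.2°C → T = -12.2°C
T_parcel − T_env = -8.9 − (-12.2) = +3.3°C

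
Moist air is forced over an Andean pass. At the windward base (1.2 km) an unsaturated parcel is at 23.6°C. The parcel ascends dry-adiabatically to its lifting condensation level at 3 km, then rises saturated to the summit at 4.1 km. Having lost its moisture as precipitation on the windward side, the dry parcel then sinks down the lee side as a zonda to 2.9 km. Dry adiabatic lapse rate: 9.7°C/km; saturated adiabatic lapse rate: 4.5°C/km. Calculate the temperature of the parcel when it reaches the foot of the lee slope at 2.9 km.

1200 → 3000 m (dry, 9.7°C/km): ΔT = -9.7 × 1.8 = -17.46°C → T = 6.14°C
3000 → 4100 m (saturated, 4.5°C/km): ΔT = -4.5 × 1.1 = -4.95°C → T = 1.19°C
4100 → 2900 m (dry descent, 9.7°C/km): ΔT = +9.7 × 1.2 = +11.64°C → T = 12.83°C

12.83°C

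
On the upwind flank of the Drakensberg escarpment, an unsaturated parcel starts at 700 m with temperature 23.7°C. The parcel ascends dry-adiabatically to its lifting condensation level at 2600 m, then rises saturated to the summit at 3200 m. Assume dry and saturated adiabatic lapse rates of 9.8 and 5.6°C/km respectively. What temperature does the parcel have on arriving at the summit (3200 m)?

1.72°C

700 → 2600 m (dry, 9.8°C/km): ΔT = -9.8 × 1.9 = -18.62°C → T = 5.08°C
2600 → 3200 m (saturated, 5.6°C/km): ΔT = -5.6 × 0.6 = -3.36°C → T = 1.72°C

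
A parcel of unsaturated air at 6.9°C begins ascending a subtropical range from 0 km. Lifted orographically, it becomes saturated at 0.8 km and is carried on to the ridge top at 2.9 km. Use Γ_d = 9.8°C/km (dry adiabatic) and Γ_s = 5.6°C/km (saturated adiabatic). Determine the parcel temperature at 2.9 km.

-12.7°C

Dry to 800 m: -9.8 × 0.8 km = -7.84°C, so T = -0.94°C.
Saturated to 2900 m: -5.6 × 2.1 km = -11.76°C, so T = -12.7°C.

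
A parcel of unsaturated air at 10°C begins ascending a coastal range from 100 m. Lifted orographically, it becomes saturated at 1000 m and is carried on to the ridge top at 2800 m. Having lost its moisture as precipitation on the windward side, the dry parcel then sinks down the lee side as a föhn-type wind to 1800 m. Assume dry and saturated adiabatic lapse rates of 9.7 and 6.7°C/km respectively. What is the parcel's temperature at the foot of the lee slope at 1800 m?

100–1000 m, dry: Δz = 0.9 km ⇒ ΔT = -8.73°C; T = 1.27°C
1000–2800 m, saturated: Δz = 1.8 km ⇒ ΔT = -12.06°C; T = -10.79°C
2800–1800 m, dry descent: Δz = 1 km ⇒ ΔT = +9.7°C; T = -1.09°C

-1.09°C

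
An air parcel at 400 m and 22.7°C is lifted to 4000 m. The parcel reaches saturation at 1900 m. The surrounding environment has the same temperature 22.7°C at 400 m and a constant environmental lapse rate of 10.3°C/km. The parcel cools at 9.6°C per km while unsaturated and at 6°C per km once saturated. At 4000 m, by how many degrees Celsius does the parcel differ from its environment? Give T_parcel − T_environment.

Parcel:
  From 400 m to 1900 m (dry): cools by 9.6 × 1.5 = 14.4°C, giving 8.3°C.
  From 1900 m to 4000 m (saturated): cools by 6 × 2.1 = 12.6°C, giving -4.3°C.
Environment:
  From 400 m to 4000 m (environment): cools by 10.3 × 3.6 = 37.08°C, giving -14.38°C.
T_parcel − T_env = -4.3 − (-14.38) = +10.08°C

+10.08°C (parcel warmer than environment)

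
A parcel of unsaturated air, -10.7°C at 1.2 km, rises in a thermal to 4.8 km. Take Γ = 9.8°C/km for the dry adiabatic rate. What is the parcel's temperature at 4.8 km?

Dry adiabatic to 4800 m: -9.8 × 3.6 km = -35.28°C, so T = -45.98°C.

-45.98°C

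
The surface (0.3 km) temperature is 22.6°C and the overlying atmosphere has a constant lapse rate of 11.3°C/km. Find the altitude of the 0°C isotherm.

2.3 km

Height above start = (22.6 − 0) / 11.3 = 2 km
Altitude = 300 m + 2000 m = 2300 m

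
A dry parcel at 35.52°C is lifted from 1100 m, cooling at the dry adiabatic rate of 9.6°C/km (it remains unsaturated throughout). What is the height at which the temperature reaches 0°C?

Height above start = (35.52 − 0) / 9.6 = 3.7 km
Altitude = 1100 m + 3700 m = 4800 m

4800 m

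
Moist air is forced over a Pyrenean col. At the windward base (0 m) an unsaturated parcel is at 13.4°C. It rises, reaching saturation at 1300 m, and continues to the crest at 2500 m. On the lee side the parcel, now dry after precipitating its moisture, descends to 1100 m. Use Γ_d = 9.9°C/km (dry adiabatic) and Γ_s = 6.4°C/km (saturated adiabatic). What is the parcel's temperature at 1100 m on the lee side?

0–1300 m, dry: Δz = 1.3 km ⇒ ΔT = -12.87°C; T = 0.53°C
1300–2500 m, saturated: Δz = 1.2 km ⇒ ΔT = -7.68°C; T = -7.15°C
2500–1100 m, dry descent: Δz = 1.4 km ⇒ ΔT = +13.86°C; T = 6.71°C

6.71°C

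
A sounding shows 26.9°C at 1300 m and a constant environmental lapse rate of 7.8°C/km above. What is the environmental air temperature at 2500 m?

17.54°C

Environmental to 2500 m: -7.8 × 1.2 km = -9.36°C, so T = 17.54°C.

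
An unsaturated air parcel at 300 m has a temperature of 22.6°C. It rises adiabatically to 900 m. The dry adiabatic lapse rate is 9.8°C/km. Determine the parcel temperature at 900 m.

Dry adiabatic to 900 m: -9.8 × 0.6 km = -5.88°C, so T = 16.72°C.

16.72°C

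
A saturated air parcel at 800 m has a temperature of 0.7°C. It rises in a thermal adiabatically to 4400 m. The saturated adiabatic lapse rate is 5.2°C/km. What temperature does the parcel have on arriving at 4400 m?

-18.02°C

800 → 4400 m (saturated adiabatic, 5.2°C/km): ΔT = -5.2 × 3.6 = -18.72°C → T = -18.02°C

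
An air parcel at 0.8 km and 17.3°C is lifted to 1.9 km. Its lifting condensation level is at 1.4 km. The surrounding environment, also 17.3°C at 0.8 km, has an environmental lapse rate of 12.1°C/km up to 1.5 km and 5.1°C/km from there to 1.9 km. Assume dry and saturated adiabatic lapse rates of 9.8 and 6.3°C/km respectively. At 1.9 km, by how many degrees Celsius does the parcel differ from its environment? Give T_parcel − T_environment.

Parcel:
  Dry to 1400 m: -9.8 × 0.6 km = -5.88°C, so T = 11.42°C.
  Saturated to 1900 m: -6.3 × 0.5 km = -3.15°C, so T = 8.27°C.
Environment:
  Environment, lower layer to 1500 m: -12.1 × 0.7 km = -8.47°C, so T = 8.83°C.
  Environment, upper layer to 1900 m: -5.1 × 0.4 km = -2.04°C, so T = 6.79°C.
T_parcel − T_env = 8.27 − 6.79 = +1.48°C

+1.48°C (parcel warmer than environment)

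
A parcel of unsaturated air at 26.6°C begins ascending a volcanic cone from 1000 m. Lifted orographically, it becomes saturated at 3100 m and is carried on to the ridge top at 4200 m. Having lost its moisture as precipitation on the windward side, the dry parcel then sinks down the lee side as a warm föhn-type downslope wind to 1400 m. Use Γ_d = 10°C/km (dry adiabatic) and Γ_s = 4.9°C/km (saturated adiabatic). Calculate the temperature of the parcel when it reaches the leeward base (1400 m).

Dry to 3100 m: -10 × 2.1 km = -21°C, so T = 5.6°C.
Saturated to 4200 m: -4.9 × 1.1 km = -5.39°C, so T = 0.21°C.
Dry descent to 1400 m: +10 × 2.8 km = +28°C, so T = 28.21°C.

28.21°C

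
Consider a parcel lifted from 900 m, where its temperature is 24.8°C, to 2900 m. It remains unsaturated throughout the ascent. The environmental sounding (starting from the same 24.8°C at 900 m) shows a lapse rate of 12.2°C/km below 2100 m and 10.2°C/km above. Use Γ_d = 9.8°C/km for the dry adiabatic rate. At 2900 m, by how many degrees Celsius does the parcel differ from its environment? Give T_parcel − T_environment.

+3.2°C (parcel warmer than environment)

Parcel:
  Dry to 2900 m: -9.8 × 2 km = -19.6°C, so T = 5.2°C.
Environment:
  Environment, lower layer to 2100 m: -12.2 × 1.2 km = -14.64°C, so T = 10.16°C.
  Environment, upper layer to 2900 m: -10.2 × 0.8 km = -8.16°C, so T = 2°C.
T_parcel − T_env = 5.2 − 2 = +3.2°C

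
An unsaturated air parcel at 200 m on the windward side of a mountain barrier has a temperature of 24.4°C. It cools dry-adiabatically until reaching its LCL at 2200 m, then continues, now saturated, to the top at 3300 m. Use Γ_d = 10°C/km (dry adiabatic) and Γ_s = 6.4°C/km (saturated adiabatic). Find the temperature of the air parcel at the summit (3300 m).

From 200 m to 2200 m (dry): cools by 10 × 2 = 20°C, giving 4.4°C.
From 2200 m to 3300 m (saturated): cools by 6.4 × 1.1 = 7.04°C, giving -2.64°C.

-2.64°C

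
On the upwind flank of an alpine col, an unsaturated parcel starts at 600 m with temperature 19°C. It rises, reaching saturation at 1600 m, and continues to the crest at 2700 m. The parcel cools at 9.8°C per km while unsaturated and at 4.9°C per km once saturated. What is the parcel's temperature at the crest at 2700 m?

3.81°C

600 → 1600 m (dry, 9.8°C/km): ΔT = -9.8 × 1 = -9.8°C → T = 9.2°C
1600 → 2700 m (saturated, 4.9°C/km): ΔT = -4.9 × 1.1 = -5.39°C → T = 3.81°C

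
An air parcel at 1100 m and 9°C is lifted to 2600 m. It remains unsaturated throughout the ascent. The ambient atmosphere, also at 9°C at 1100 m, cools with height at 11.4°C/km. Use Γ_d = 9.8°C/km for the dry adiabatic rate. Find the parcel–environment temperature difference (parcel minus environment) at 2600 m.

+2.4°C (parcel warmer than environment)

Parcel:
  Dry to 2600 m: -9.8 × 1.5 km = -14.7°C, so T = -5.7°C.
Environment:
  Environment to 2600 m: -11.4 × 1.5 km = -17.1°C, so T = -8.1°C.
T_parcel − T_env = -5.7 − (-8.1) = +2.4°C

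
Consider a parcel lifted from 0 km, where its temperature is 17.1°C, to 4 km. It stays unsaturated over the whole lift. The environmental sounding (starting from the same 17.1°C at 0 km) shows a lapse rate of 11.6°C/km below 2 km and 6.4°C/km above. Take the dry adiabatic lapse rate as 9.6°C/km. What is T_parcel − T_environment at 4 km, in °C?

Parcel:
  Dry to 4000 m: -9.6 × 4 km = -38.4°C, so T = -21.3°C.
Environment:
  Environment, lower layer to 2000 m: -11.6 × 2 km = -23.2°C, so T = -6.1°C.
  Environment, upper layer to 4000 m: -6.4 × 2 km = -12.8°C, so T = -18.9°C.
T_parcel − T_env = -21.3 − (-18.9) = -2.4°C

-2.4°C (parcel cooler than environment)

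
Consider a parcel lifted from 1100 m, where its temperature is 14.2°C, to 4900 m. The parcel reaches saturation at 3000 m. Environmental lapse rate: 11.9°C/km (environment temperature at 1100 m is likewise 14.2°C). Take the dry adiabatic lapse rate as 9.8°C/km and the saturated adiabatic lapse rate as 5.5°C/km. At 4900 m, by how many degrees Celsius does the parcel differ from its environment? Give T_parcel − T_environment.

Parcel:
  1100–3000 m, dry: Δz = 1.9 km ⇒ ΔT = -18.62°C; T = -4.42°C
  3000–4900 m, saturated: Δz = 1.9 km ⇒ ΔT = -10.45°C; T = -14.87°C
Environment:
  1100–4900 m, environment: Δz = 3.8 km ⇒ ΔT = -45.22°C; T = -31.02°C
T_parcel − T_env = -14.87 − (-31.02) = +16.15°C

+16.15°C (parcel warmer than environment)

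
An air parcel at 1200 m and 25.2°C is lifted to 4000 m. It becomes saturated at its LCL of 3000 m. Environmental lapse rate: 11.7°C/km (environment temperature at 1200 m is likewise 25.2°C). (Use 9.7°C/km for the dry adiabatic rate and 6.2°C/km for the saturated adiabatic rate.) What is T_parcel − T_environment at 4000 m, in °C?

+9.1°C (parcel warmer than environment)

Parcel:
  From 1200 m to 3000 m (dry): cools by 9.7 × 1.8 = 17.46°C, giving 7.74°C.
  From 3000 m to 4000 m (saturated): cools by 6.2 × 1 = 6.2°C, giving 1.54°C.
Environment:
  From 1200 m to 4000 m (environment): cools by 11.7 × 2.8 = 32.76°C, giving -7.56°C.
T_parcel − T_env = 1.54 − (-7.56) = +9.1°C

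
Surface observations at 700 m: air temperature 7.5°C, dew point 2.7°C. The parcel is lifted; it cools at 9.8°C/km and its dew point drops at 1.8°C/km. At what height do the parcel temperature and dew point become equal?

T and T_d converge at 9.8 − 1.8 = 8°C per km
Height above start = (7.5 − 2.7) / 8 = 0.6 km
LCL altitude = 700 m + 600 m = 1300 m

1300 m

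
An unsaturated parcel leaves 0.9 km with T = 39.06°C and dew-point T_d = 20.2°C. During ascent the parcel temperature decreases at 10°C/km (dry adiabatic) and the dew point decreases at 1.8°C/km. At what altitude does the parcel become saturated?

3.2 km

T and T_d converge at 10 − 1.8 = 8.2°C per km
Height above start = (39.06 − 20.2) / 8.2 = 2.3 km
LCL altitude = 900 m + 2300 m = 3200 m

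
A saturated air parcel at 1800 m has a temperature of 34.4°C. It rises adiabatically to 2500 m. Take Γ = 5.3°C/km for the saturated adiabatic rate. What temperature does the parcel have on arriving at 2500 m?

30.69°C

1800–2500 m, saturated adiabatic: Δz = 0.7 km ⇒ ΔT = -3.71°C; T = 30.69°C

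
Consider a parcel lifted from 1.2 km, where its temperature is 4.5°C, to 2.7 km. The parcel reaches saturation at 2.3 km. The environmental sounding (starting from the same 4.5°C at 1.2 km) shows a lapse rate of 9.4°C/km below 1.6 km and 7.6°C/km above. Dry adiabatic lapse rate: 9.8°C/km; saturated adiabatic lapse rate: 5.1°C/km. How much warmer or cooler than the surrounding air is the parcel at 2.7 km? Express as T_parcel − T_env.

Parcel:
  1200–2300 m, dry: Δz = 1.1 km ⇒ ΔT = -10.78°C; T = -6.28°C
  2300–2700 m, saturated: Δz = 0.4 km ⇒ ΔT = -2.04°C; T = -8.32°C
Environment:
  1200–1600 m, environment, lower layer: Δz = 0.4 km ⇒ ΔT = -3.76°C; T = 0.74°C
  1600–2700 m, environment, upper layer: Δz = 1.1 km ⇒ ΔT = -8.36°C; T = -7.62°C
T_parcel − T_env = -8.32 − (-7.62) = -0.7°C

-0.7°C (parcel cooler than environment)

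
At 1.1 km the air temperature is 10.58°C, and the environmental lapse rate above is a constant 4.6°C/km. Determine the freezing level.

3.4 km

Height above start = (10.58 − 0) / 4.6 = 2.3 km
Altitude = 1100 m + 2300 m = 3400 m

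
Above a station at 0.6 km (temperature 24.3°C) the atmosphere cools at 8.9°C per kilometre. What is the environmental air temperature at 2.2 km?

600–2200 m, environmental: Δz = 1.6 km ⇒ ΔT = -14.24°C; T = 10.06°C

10.06°C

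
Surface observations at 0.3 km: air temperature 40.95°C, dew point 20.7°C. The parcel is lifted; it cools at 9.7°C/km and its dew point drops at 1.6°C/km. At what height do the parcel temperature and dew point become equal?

T and T_d converge at 9.7 − 1.6 = 8.1°C per km
Height above start = (40.95 − 20.7) / 8.1 = 2.5 km
LCL altitude = 300 m + 2500 m = 2800 m

2.8 km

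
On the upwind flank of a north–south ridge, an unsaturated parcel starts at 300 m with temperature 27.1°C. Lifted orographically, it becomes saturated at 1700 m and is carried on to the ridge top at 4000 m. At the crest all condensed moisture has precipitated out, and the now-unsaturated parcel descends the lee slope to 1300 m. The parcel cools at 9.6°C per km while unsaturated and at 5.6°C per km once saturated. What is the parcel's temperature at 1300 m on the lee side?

26.7°C

300 → 1700 m (dry, 9.6°C/km): ΔT = -9.6 × 1.4 = -13.44°C → T = 13.66°C
1700 → 4000 m (saturated, 5.6°C/km): ΔT = -5.6 × 2.3 = -12.88°C → T = 0.78°C
4000 → 1300 m (dry descent, 9.6°C/km): ΔT = +9.6 × 2.7 = +25.92°C → T = 26.7°C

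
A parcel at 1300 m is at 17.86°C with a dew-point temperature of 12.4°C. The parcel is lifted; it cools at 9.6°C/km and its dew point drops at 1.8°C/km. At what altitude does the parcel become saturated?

T and T_d converge at 9.6 − 1.8 = 7.8°C per km
Height above start = (17.86 − 12.4) / 7.8 = 0.7 km
LCL altitude = 1300 m + 700 m = 2000 m

2000 m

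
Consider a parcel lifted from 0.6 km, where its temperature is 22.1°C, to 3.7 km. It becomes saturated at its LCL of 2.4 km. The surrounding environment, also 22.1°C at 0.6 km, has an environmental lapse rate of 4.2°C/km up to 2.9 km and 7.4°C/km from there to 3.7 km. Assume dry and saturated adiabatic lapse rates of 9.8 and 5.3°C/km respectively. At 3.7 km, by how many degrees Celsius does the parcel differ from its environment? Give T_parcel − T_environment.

-8.95°C (parcel cooler than environment)

Parcel:
  600 → 2400 m (dry, 9.8°C/km): ΔT = -9.8 × 1.8 = -17.64°C → T = 4.46°C
  2400 → 3700 m (saturated, 5.3°C/km): ΔT = -5.3 × 1.3 = -6.89°C → T = -2.43°C
Environment:
  600 → 2900 m (environment, lower layer, 4.2°C/km): ΔT = -4.2 × 2.3 = -9.66°C → T = 12.44°C
  2900 → 3700 m (environment, upper layer, 7.4°C/km): ΔT = -7.4 × 0.8 = -5.92°C → T = 6.52°C
T_parcel − T_env = -2.43 − 6.52 = -8.95°C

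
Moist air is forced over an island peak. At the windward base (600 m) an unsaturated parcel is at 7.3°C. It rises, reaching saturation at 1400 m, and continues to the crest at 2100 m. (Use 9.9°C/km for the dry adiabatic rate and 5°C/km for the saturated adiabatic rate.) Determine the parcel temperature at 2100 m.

-4.12°C

600 → 1400 m (dry, 9.9°C/km): ΔT = -9.9 × 0.8 = -7.92°C → T = -0.62°C
1400 → 2100 m (saturated, 5°C/km): ΔT = -5 × 0.7 = -3.5°C → T = -4.12°C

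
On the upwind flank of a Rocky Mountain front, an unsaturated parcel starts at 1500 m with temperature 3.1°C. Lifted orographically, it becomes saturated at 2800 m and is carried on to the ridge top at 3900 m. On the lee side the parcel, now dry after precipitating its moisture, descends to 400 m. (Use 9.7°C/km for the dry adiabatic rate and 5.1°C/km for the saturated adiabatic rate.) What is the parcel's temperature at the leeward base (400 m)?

From 1500 m to 2800 m (dry): cools by 9.7 × 1.3 = 12.61°C, giving -9.51°C.
From 2800 m to 3900 m (saturated): cools by 5.1 × 1.1 = 5.61°C, giving -15.12°C.
From 3900 m to 400 m (dry descent): warms by 9.7 × 3.5 = 33.95°C, giving 18.83°C.

18.83°C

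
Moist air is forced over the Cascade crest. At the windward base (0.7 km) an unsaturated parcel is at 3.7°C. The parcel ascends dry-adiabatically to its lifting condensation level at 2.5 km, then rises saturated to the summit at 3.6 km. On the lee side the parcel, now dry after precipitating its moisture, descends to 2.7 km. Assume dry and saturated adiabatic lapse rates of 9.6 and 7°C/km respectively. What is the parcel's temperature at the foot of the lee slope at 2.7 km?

-12.64°C

Dry to 2500 m: -9.6 × 1.8 km = -17.28°C, so T = -13.58°C.
Saturated to 3600 m: -7 × 1.1 km = -7.7°C, so T = -21.28°C.
Dry descent to 2700 m: +9.6 × 0.9 km = +8.64°C, so T = -12.64°C.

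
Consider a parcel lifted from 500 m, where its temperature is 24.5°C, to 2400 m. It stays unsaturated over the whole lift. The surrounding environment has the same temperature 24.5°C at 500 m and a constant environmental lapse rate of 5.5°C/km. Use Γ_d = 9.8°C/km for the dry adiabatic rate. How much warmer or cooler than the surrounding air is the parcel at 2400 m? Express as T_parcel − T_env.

Parcel:
  500–2400 m, dry: Δz = 1.9 km ⇒ ΔT = -18.62°C; T = 5.88°C
Environment:
  500–2400 m, environment: Δz = 1.9 km ⇒ ΔT = -10.45°C; T = 14.05°C
T_parcel − T_env = 5.88 − 14.05 = -8.17°C

-8.17°C (parcel cooler than environment)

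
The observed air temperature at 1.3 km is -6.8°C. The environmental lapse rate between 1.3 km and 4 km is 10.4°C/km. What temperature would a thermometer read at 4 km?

1300 → 4000 m (environmental, 10.4°C/km): ΔT = -10.4 × 2.7 = -28.08°C → T = -34.88°C

-34.88°C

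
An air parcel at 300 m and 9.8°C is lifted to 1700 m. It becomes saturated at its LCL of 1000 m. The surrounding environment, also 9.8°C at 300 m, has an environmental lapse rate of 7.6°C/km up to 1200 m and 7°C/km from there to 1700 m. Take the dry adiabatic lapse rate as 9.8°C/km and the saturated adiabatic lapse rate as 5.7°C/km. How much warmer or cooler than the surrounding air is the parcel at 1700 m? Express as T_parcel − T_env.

-0.51°C (parcel cooler than environment)

Parcel:
  From 300 m to 1000 m (dry): cools by 9.8 × 0.7 = 6.86°C, giving 2.94°C.
  From 1000 m to 1700 m (saturated): cools by 5.7 × 0.7 = 3.99°C, giving -1.05°C.
Environment:
  From 300 m to 1200 m (environment, lower layer): cools by 7.6 × 0.9 = 6.84°C, giving 2.96°C.
  From 1200 m to 1700 m (environment, upper layer): cools by 7 × 0.5 = 3.5°C, giving -0.54°C.
T_parcel − T_env = -1.05 − (-0.54) = -0.51°C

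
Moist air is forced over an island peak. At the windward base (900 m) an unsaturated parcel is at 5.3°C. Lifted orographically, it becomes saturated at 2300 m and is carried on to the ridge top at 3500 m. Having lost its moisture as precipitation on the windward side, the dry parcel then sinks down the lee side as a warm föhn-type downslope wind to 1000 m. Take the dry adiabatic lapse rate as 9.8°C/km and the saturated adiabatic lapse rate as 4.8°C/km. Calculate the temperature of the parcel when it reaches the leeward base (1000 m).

10.32°C

900–2300 m, dry: Δz = 1.4 km ⇒ ΔT = -13.72°C; T = -8.42°C
2300–3500 m, saturated: Δz = 1.2 km ⇒ ΔT = -5.76°C; T = -14.18°C
3500–1000 m, dry descent: Δz = 2.5 km ⇒ ΔT = +24.5°C; T = 10.32°C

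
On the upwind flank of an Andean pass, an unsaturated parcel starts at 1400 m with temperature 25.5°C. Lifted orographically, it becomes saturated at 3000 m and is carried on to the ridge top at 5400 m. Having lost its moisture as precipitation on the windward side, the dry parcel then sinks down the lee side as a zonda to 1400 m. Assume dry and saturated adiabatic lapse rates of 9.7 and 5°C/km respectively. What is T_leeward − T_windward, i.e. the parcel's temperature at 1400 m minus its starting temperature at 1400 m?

+11.28°C

From 1400 m to 3000 m (dry): cools by 9.7 × 1.6 = 15.52°C, giving 9.98°C.
From 3000 m to 5400 m (saturated): cools by 5 × 2.4 = 12°C, giving -2.02°C.
From 5400 m to 1400 m (dry descent): warms by 9.7 × 4 = 38.8°C, giving 36.78°C.
Net change vs windward start: 36.78 − 25.5 = +11.28°C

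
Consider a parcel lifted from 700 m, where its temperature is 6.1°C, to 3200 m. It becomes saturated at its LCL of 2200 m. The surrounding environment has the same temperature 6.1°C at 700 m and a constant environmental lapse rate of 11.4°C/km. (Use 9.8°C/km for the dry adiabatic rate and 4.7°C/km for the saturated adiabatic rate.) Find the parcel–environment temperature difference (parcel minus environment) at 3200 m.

+9.1°C (parcel warmer than environment)

Parcel:
  From 700 m to 2200 m (dry): cools by 9.8 × 1.5 = 14.7°C, giving -8.6°C.
  From 2200 m to 3200 m (saturated): cools by 4.7 × 1 = 4.7°C, giving -13.3°C.
Environment:
  From 700 m to 3200 m (environment): cools by 11.4 × 2.5 = 28.5°C, giving -22.4°C.
T_parcel − T_env = -13.3 − (-22.4) = +9.1°C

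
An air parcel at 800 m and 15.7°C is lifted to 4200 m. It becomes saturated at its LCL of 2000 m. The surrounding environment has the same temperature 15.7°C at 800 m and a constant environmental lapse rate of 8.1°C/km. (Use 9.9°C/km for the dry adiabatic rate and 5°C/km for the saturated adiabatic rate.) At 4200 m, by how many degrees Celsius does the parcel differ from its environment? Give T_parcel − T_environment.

+4.66°C (parcel warmer than environment)

Parcel:
  From 800 m to 2000 m (dry): cools by 9.9 × 1.2 = 11.88°C, giving 3.82°C.
  From 2000 m to 4200 m (saturated): cools by 5 × 2.2 = 11°C, giving -7.18°C.
Environment:
  From 800 m to 4200 m (environment): cools by 8.1 × 3.4 = 27.54°C, giving -11.84°C.
T_parcel − T_env = -7.18 − (-11.84) = +4.66°C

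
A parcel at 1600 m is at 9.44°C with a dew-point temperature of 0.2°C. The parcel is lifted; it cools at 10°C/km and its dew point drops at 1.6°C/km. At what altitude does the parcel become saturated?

2700 m

T and T_d converge at 10 − 1.6 = 8.4°C per km
Height above start = (9.44 − 0.2) / 8.4 = 1.1 km
LCL altitude = 1600 m + 1100 m = 2700 m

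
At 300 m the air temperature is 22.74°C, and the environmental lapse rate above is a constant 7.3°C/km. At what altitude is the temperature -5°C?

Height above start = (22.74 − (-5)) / 7.3 = 3.8 km
Altitude = 300 m + 3800 m = 4100 m

4100 m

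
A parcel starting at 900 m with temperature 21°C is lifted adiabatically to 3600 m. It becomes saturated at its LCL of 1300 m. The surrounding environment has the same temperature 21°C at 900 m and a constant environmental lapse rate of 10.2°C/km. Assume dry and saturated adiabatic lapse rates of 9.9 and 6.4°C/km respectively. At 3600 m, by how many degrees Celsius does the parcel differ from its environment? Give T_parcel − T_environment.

+8.86°C (parcel warmer than environment)

Parcel:
  Dry to 1300 m: -9.9 × 0.4 km = -3.96°C, so T = 17.04°C.
  Saturated to 3600 m: -6.4 × 2.3 km = -14.72°C, so T = 2.32°C.
Environment:
  Environment to 3600 m: -10.2 × 2.7 km = -27.54°C, so T = -6.54°C.
T_parcel − T_env = 2.32 − (-6.54) = +8.86°C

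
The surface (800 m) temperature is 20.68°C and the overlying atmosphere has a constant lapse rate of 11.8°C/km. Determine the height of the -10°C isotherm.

Height above start = (20.68 − (-10)) / 11.8 = 2.6 km
Altitude = 800 m + 2600 m = 3400 m

3400 m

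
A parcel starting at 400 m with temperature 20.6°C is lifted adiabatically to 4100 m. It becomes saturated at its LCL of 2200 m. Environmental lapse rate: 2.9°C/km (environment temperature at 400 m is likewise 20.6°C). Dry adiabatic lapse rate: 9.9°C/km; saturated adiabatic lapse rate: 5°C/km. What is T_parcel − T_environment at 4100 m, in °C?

-16.59°C (parcel cooler than environment)

Parcel:
  From 400 m to 2200 m (dry): cools by 9.9 × 1.8 = 17.82°C, giving 2.78°C.
  From 2200 m to 4100 m (saturated): cools by 5 × 1.9 = 9.5°C, giving -6.72°C.
Environment:
  From 400 m to 4100 m (environment): cools by 2.9 × 3.7 = 10.73°C, giving 9.87°C.
T_parcel − T_env = -6.72 − 9.87 = -16.59°C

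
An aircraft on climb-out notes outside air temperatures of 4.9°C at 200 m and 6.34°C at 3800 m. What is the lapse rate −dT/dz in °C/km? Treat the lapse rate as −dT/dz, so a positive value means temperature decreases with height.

Γ = −ΔT/Δz = (4.9 − 6.34) / (3800 − 200) m
  = -1.44°C / 3.6 km = -0.4°C/km

-0.4°C/km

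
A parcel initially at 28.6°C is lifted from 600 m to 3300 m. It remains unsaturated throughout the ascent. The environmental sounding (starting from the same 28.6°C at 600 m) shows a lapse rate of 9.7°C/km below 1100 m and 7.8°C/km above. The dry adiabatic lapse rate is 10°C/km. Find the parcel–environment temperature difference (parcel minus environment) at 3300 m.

-4.99°C (parcel cooler than environment)

Parcel:
  600 → 3300 m (dry, 10°C/km): ΔT = -10 × 2.7 = -27°C → T = 1.6°C
Environment:
  600 → 1100 m (environment, lower layer, 9.7°C/km): ΔT = -9.7 × 0.5 = -4.85°C → T = 23.75°C
  1100 → 3300 m (environment, upper layer, 7.8°C/km): ΔT = -7.8 × 2.2 = -17.16°C → T = 6.59°C
T_parcel − T_env = 1.6 − 6.59 = -4.99°C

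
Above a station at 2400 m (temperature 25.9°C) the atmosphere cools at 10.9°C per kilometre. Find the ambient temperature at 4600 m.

Environmental to 4600 m: -10.9 × 2.2 km = -23.98°C, so T = 1.92°C.

1.92°C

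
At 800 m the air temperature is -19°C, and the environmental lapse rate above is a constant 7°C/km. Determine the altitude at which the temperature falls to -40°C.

Height above start = (-19 − (-40)) / 7 = 3 km
Altitude = 800 m + 3000 m = 3800 m

3800 m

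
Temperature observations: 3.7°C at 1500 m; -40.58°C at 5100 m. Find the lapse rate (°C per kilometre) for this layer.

12.3°C/km

Γ = −ΔT/Δz = (3.7 − (-40.58)) / (5100 − 1500) m
  = 44.28°C / 3.6 km = 12.3°C/km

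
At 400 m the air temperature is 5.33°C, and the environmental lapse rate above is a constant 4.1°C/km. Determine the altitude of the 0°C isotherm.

1700 m

Height above start = (5.33 − 0) / 4.1 = 1.3 km
Altitude = 400 m + 1300 m = 1700 m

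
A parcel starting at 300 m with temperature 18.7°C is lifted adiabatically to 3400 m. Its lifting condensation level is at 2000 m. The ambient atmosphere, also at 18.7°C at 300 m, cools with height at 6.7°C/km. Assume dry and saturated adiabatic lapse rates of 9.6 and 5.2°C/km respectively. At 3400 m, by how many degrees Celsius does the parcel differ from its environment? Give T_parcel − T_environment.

Parcel:
  300–2000 m, dry: Δz = 1.7 km ⇒ ΔT = -16.32°C; T = 2.38°C
  2000–3400 m, saturated: Δz = 1.4 km ⇒ ΔT = -7.28°C; T = -4.9°C
Environment:
  300–3400 m, environment: Δz = 3.1 km ⇒ ΔT = -20.77°C; T = -2.07°C
T_parcel − T_env = -4.9 − (-2.07) = -2.83°C

-2.83°C (parcel cooler than environment)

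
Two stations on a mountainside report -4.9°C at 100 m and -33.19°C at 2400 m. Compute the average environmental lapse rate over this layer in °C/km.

12.3°C/km

Γ = −ΔT/Δz = (-4.9 − (-33.19)) / (2400 − 100) m
  = 28.29°C / 2.3 km = 12.3°C/km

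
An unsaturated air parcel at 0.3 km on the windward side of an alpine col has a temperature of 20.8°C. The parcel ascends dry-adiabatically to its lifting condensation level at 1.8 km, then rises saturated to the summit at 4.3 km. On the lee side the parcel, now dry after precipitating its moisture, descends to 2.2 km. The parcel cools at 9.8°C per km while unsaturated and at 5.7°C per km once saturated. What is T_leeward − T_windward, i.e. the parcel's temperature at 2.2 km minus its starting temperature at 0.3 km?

-8.37°C

Dry to 1800 m: -9.8 × 1.5 km = -14.7°C, so T = 6.1°C.
Saturated to 4300 m: -5.7 × 2.5 km = -14.25°C, so T = -8.15°C.
Dry descent to 2200 m: +9.8 × 2.1 km = +20.58°C, so T = 12.43°C.
Net change vs windward start: 12.43 − 20.8 = -8.37°C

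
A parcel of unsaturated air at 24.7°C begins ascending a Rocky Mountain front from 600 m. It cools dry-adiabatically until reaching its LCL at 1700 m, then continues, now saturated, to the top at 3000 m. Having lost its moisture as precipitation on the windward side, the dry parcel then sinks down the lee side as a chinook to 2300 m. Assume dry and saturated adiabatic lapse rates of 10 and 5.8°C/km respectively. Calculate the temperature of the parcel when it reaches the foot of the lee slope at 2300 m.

600–1700 m, dry: Δz = 1.1 km ⇒ ΔT = -11°C; T = 13.7°C
1700–3000 m, saturated: Δz = 1.3 km ⇒ ΔT = -7.54°C; T = 6.16°C
3000–2300 m, dry descent: Δz = 0.7 km ⇒ ΔT = +7°C; T = 13.16°C

13.16°C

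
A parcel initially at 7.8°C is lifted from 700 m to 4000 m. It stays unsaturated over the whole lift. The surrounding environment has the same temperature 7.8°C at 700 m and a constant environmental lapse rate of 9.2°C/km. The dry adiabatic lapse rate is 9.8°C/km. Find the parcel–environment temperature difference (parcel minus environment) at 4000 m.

Parcel:
  700–4000 m, dry: Δz = 3.3 km ⇒ ΔT = -32.34°C; T = -24.54°C
Environment:
  700–4000 m, environment: Δz = 3.3 km ⇒ ΔT = -30.36°C; T = -22.56°C
T_parcel − T_env = -24.54 − (-22.56) = -1.98°C

-1.98°C (parcel cooler than environment)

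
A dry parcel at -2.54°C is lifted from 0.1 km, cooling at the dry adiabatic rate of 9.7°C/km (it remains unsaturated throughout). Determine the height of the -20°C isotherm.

1.9 km

Height above start = (-2.54 − (-20)) / 9.7 = 1.8 km
Altitude = 100 m + 1800 m = 1900 m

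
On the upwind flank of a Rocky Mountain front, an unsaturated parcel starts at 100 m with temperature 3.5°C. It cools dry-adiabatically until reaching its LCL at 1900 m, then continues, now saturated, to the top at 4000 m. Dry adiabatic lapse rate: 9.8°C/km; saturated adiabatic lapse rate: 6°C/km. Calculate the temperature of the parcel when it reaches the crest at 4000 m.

-26.74°C

100 → 1900 m (dry, 9.8°C/km): ΔT = -9.8 × 1.8 = -17.64°C → T = -14.14°C
1900 → 4000 m (saturated, 6°C/km): ΔT = -6 × 2.1 = -12.6°C → T = -26.74°C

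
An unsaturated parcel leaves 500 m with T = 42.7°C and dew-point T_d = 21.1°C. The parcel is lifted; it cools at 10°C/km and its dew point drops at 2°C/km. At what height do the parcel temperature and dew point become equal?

3200 m

T and T_d converge at 10 − 2 = 8°C per km
Height above start = (42.7 − 21.1) / 8 = 2.7 km
LCL altitude = 500 m + 2700 m = 3200 m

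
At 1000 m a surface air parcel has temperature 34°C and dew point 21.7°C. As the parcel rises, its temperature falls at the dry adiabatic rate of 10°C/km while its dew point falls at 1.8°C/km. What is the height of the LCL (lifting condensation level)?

2500 m

T and T_d converge at 10 − 1.8 = 8.2°C per km
Height above start = (34 − 21.7) / 8.2 = 1.5 km
LCL altitude = 1000 m + 1500 m = 2500 m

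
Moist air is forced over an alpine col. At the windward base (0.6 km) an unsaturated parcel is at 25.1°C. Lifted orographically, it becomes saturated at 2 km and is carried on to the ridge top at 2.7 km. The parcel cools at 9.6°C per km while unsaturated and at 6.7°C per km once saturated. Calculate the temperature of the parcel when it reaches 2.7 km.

From 600 m to 2000 m (dry): cools by 9.6 × 1.4 = 13.44°C, giving 11.66°C.
From 2000 m to 2700 m (saturated): cools by 6.7 × 0.7 = 4.69°C, giving 6.97°C.

6.97°C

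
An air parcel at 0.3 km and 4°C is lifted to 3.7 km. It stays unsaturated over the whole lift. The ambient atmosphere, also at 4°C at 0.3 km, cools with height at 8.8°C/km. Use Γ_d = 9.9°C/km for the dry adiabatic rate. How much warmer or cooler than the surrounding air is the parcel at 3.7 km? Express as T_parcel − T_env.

-3.74°C (parcel cooler than environment)

Parcel:
  300–3700 m, dry: Δz = 3.4 km ⇒ ΔT = -33.66°C; T = -29.66°C
Environment:
  300–3700 m, environment: Δz = 3.4 km ⇒ ΔT = -29.92°C; T = -25.92°C
T_parcel − T_env = -29.66 − (-25.92) = -3.74°C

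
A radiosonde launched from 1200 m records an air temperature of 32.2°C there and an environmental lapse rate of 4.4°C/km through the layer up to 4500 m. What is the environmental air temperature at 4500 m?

1200–4500 m, environmental: Δz = 3.3 km ⇒ ΔT = -14.52°C; T = 17.68°C

17.68°C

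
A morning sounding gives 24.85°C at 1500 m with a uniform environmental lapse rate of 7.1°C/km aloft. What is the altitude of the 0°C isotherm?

5000 m

Height above start = (24.85 − 0) / 7.1 = 3.5 km
Altitude = 1500 m + 3500 m = 5000 m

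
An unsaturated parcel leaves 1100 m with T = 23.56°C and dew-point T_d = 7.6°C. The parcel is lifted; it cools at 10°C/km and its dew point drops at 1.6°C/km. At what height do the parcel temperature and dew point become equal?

T and T_d converge at 10 − 1.6 = 8.4°C per km
Height above start = (23.56 − 7.6) / 8.4 = 1.9 km
LCL altitude = 1100 m + 1900 m = 3000 m

3000 m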